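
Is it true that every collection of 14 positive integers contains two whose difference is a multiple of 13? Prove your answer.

There are exactly 13 possible remainders on division by 13.
With 14 integers and only 13 classes, the pigeonhole principle forces two of them, say a and b, into the same class.
Then a ≡ b (mod 13), i.e. 13 ∣ (a − b).

Yes.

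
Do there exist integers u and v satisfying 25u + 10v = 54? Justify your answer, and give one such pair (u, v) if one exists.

Any value of 25u + 10v is a multiple of gcd(25, 10) = 5.
However 54 leaves remainder 4 on division by 5.
Hence no integers u, v satisfy the equation.

No, no such integers exist.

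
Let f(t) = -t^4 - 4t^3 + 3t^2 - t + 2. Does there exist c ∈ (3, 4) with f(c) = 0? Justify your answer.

No such root exists.

The endpoint values f(3) = -163 and f(4) = -466 are both negative. Claim: f(t) < 0 for every t in (3, 4).
Substitute t = 3 + u, where 0 < u < 1 on the interval. Expanding, f(3 + u) = -u^4 - 16u^3 - 87u^2 - 199u - 163.
All 5 nonzero coefficients of this polynomial in u are negative; hence for u > 0 the value is a sum of negative terms (the constant -163 among them).
Therefore f(t) < 0 throughout (3, 4), and f has no zero there.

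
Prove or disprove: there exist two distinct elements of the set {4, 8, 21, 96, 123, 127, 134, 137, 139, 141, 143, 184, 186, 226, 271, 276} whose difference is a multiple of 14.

4 mod 14 = 4 and 186 mod 14 = 4, so 186 − 4 = 182 = 13·14.

Yes: 4 and 186.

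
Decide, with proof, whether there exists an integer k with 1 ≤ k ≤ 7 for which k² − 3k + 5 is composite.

k = 7

At k = 7: 7² − 3·7 + 5 = 33 = 3·11, which is composite.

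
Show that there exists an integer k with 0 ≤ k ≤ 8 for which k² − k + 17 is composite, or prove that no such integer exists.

There is no such integer k in that range.

The values for k = 0, 1, …, 8 are 17, 17, 19, 23, 29, 37, 47, 59, 73, and each of these is prime.
So no value in the range makes the expression composite.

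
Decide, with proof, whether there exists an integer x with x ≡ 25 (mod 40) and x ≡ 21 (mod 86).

Here gcd(40, 86) = 2, and both 25 and 21 leave remainder 1 mod 2, so the system is consistent.
Write x = 25 + 40t. Then 40t ≡ 21 − 25 ≡ 82 (mod 86); dividing through by 2 gives 20t ≡ 41 (mod 43).
Invert 20 mod 43 by the Euclidean algorithm: 43 = 2·20 + 3, 20 = 6·3 + 2, 3 = 1·2 + 1, 2 = 2·1 + 0; back-substituting, 1 = 3 − 1·2 = 3 − (20 − 6·3) = −20 + 7·3 = −20 + 7·(43 − 2·20) = 7·43 − 15·20. Hence 20·(-15) ≡ 1, so 20⁻¹ ≡ -15 ≡ 28 (mod 43).
Multiplying by 28: t ≡ 28·41 = 1148 ≡ 30 (mod 43).
Then x = 25 + 40·30 = 1225.
Verify: 1225 = 30·40 + 25 and 1225 = 14·86 + 21. ✓

x = 1225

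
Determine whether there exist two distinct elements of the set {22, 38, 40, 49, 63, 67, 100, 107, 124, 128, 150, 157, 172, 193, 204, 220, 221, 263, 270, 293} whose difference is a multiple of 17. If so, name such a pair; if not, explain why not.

22 and 107 are such a pair.

22 mod 17 = 5 and 107 mod 17 = 5, so 107 − 22 = 85 = 5·17.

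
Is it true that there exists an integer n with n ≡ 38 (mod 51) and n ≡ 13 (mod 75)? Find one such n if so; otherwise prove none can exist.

Reduce both congruences modulo 3, which divides 51 and 75: they say n ≡ 38 (mod 3) and n ≡ 13 (mod 3).
But 38 mod 3 = 2 while 13 mod 3 = 1, a contradiction.
So no integer satisfies both congruences.

No, no such integer exists.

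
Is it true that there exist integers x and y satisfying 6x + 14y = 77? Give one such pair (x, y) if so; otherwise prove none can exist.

Any value of 6x + 14y is a multiple of gcd(6, 14) = 2.
But 77 = 2·38 + 1, so 2 ∤ 77.
Hence no integers x, y satisfy the equation.

There are no such integers.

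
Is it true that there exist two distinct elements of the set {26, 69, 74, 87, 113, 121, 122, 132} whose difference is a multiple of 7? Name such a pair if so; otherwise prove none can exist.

Yes: 69 and 132.

Both 69 and 132 leave remainder 6 on division by 7; their difference 63 = 9·7 is a multiple of 7.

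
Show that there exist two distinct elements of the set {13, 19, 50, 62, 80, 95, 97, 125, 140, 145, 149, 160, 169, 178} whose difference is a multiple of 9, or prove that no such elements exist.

Yes: 19 and 145.

Reduce each element mod 9: 13↦4, 19↦1, 50↦5, 62↦8, 80↦8, 95↦5, 97↦7, 125↦8, 140↦5, 145↦1, 149↦5, 160↦7, 169↦7, 178↦7. The residue 1 repeats (at 19 and 145), and 145 − 19 = 126 = 14·9.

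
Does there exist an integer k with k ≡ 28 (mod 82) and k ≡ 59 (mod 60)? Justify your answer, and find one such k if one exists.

No such integer exists.

Reduce both congruences modulo 2, which divides 82 and 60: they say k ≡ 28 (mod 2) and k ≡ 59 (mod 2).
These are incompatible: 28 − 59 = -31 is not divisible by 2.
Therefore no such k exists.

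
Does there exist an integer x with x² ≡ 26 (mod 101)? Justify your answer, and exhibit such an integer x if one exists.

No, no such integer exists.

Apply Euler's criterion with the prime 101: 26 is a quadratic residue iff 26^50 ≡ 1 (mod 101), and a non-residue iff it is ≡ −1.
Squaring successively (mod 101): 26^2 = 676 ≡ 70; 26^4 ≡ 70² = 4900 ≡ 52; 26^8 ≡ 52² = 2704 ≡ 78; 26^16 ≡ 78² = 6084 ≡ 24; 26^32 ≡ 24² = 576 ≡ 71.
Since 50 = 32 + 16 + 2, 26^50 ≡ 71 · 24 · 70; multiplying out mod 101: 71·24 = 1704 ≡ 88, then 88·70 = 6160 ≡ 100. Thus 26^50 ≡ 100 ≡ −1 (mod 101).
The value −1 means 26 is a non-residue modulo 101, so x² ≡ 26 (mod 101) is impossible.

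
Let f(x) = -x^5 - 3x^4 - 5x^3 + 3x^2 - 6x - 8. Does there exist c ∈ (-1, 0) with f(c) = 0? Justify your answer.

Yes, such a c exists.

f(-1) = 4 and f(0) = -8, which have opposite signs.
As a polynomial, f is continuous on every closed interval.
So by the Intermediate Value Theorem there is a c strictly between -1 and 0 with f(c) = 0.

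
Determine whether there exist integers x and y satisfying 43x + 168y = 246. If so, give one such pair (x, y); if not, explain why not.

x = 162, y = -40

Since gcd(43, 168) = 1, every integer is an integer combination of 43 and 168.
Run the Euclidean algorithm on 168 and 43: 168 = 3·43 + 39, 43 = 1·39 + 4, 39 = 9·4 + 3, 4 = 1·3 + 1, 3 = 3·1 + 0.
Back-substituting, 1 = 4 − 1·3 = 4 − (39 − 9·4) = −39 + 10·4 = −39 + 10·(43 − 1·39) = 10·43 − 11·39 = 10·43 − 11·(168 − 3·43) = −11·168 + 43·43; that is, 43·43 + 168·(-11) = 1.
Times 246: 43·10578 + 168·(-2706) = 246, so (10578, -2706) solves it.
Shifting by a multiple of (168, −43) keeps it a solution: x = 10578 − 62·168 = 162, y = -2706 + 62·43 = -40.
Indeed 43·162 + 168·(-40) = 6966 − 6720 = 246.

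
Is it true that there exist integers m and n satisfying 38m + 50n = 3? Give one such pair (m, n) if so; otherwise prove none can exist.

There are no such integers.

gcd(38, 50) = 2, so every integer of the form 38m + 50n is a multiple of 2.
But 3 is not a multiple of 2 (it leaves remainder 1).
Therefore 38m + 50n = 3 has no solution in integers.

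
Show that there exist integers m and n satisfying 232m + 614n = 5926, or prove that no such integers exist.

Since gcd(232, 614) = 2 and 5926 = 2·2963, Bézout's identity guarantees a solution.
Dividing through by 2 reduces the equation to 116m + 307n = 2963.
Dividing repeatedly: 307 = 2·116 + 75, 116 = 1·75 + 41, 75 = 1·41 + 34, 41 = 1·34 + 7, 34 = 4·7 + 6, 7 = 1·6 + 1, 6 = 6·1 + 0.
Unwinding: 1 = 7 − 1·6 = 7 − (34 − 4·7) = −34 + 5·7 = −34 + 5·(41 − 1·34) = 5·41 − 6·34 = 5·41 − 6·(75 − 1·41) = −6·75 + 11·41 = −6·75 + 11·(116 − 1·75) = 11·116 − 17·75 = 11·116 − 17·(307 − 2·116) = −17·307 + 45·116, i.e. 116·45 + 307·(-17) = 1.
Scaling by 2963 gives the particular solution (m, n) = (133335, -50371).
Subtracting 434·307 from m and adding 434·116 to n gives the tidier solution (97, -27).
Check: 232·97 + 614·(-27) = 22504 − 16578 = 5926. ✓

m = 97, n = -27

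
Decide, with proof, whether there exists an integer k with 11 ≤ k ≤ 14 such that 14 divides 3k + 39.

No such integer k in that range exists.

At k = 11, 3·11 + 39 = 72 ≡ 2 (mod 14), and each step in k adds 3, giving residues 2, 5, 8, 11 for k = 11, 12, 13, 14.
None is 0, so 14 never divides 3k + 39 on this range.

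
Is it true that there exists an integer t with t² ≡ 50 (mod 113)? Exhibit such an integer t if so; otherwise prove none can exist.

t = 29

Take t = 29. Then 29² = 841 = 7·113 + 50, so 29² ≡ 50 (mod 113).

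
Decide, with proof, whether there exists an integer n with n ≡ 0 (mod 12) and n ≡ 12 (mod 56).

gcd(12, 56) = 4. A simultaneous solution exists iff 0 ≡ 12 (mod 4); here 0 mod 4 = 0 = 12 mod 4, so it does.
Step through n = 0, 0 + 12, 0 + 2·12, …: the values 0, 12 reduce mod 56 to 0, 12. The value 12 hits 12.
Check: 12 mod 12 = 0, 12 mod 56 = 12. ✓

n = 12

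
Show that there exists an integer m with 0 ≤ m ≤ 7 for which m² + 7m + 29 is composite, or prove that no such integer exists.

No, no such integer m in that range exists.

The values for m = 0, 1, …, 7 are 29, 37, 47, 59, 73, 89, 107, 127, and each of these is prime.
So no value in the range makes the expression composite.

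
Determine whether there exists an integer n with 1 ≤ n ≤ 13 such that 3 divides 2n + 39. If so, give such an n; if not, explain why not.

n = 3

Scanning upward from n = 1 gives 41, 43, none divisible by 3. At n = 3 we get 2·3 + 39 = 45, and 45 = 3·15.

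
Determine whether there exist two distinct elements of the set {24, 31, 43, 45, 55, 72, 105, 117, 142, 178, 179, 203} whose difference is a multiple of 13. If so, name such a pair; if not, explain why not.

Reduce each element modulo 13: 24↦11, 31↦5, 43↦4, 45↦6, 55↦3, 72↦7, 105↦1, 117↦0, 142↦12, 178↦9, 179↦10, 203↦8.
These 12 residues are pairwise different, hence no difference of two elements is divisible by 13.

There is no such pair.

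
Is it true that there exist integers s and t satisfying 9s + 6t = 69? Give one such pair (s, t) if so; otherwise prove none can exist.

s = 1, t = 10

Every value of 9s + 6t is a multiple of gcd(9, 6) = 3; since 3 ∣ 69, solutions exist.
Dividing through by 3 reduces the equation to 3s + 2t = 23.
Dividing repeatedly: 3 = 1·2 + 1, 2 = 2·1 + 0.
Working back up the chain: 1 = 3 − 1·2. So 3·1 + 2·(-1) = 1.
Times 23: 3·23 + 2·(-23) = 23, so (23, -23) solves it.
Subtracting 11·2 from s and adding 11·3 to t gives the tidier solution (1, 10).
Check: 9·1 + 6·10 = 9 + 60 = 69. ✓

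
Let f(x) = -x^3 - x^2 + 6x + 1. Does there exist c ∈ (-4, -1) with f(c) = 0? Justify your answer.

Yes, f has a root in the interval.

f(-4) = 25 and f(-1) = -5, which have opposite signs.
Since f is a polynomial it is continuous on [-4, -1].
By the Intermediate Value Theorem f must vanish at some point of (-4, -1).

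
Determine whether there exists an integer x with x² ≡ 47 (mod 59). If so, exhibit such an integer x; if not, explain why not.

59 is prime, so by Euler's criterion 47 is a square mod 59 iff 47^((59−1)/2) = 47^29 ≡ 1 (mod 59).
Squaring successively (mod 59): 47^2 = 2209 ≡ 26; 47^4 ≡ 26² = 676 ≡ 27; 47^8 ≡ 27² = 729 ≡ 21; 47^16 ≡ 21² = 441 ≡ 28.
Since 29 = 16 + 8 + 4 + 1, 47^29 ≡ 28 · 21 · 27 · 47; multiplying out mod 59: 28·21 = 588 ≡ 57, then 57·27 = 1539 ≡ 5, then 5·47 = 235 ≡ 58. Thus 47^29 ≡ 58 ≡ −1 (mod 59).
By Euler's criterion 47 is a quadratic non-residue mod 59: no x satisfies x² ≡ 47 (mod 59).

No, no such integer exists.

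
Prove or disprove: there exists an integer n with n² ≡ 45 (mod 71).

n = 51

n = 51 works: 51² = 2601, and 2601 − 45 = 2556 = 36·71.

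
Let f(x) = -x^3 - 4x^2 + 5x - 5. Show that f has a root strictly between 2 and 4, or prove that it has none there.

f(2) = -19 and f(4) = -113, both negative, so a sign-change argument is unavailable; we show f keeps this sign on the whole interval.
Substitute x = 2 + u, where 0 < u < 2 on the interval. Expanding, f(2 + u) = -u^3 - 10u^2 - 23u - 19.
The nonzero coefficients here are all negative, so for u > 0 every term is negative (or zero), and the constant term -19 is strictly negative.
So f is strictly negative on (2, 4); no root exists in the interval.

f has no root in that interval.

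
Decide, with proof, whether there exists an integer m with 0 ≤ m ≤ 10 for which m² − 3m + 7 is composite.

At m = 7: 7² − 3·7 + 7 = 35 = 5·7, which is composite.

m = 7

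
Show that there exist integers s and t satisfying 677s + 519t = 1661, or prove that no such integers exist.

s = 316, t = -409

677 and 519 are coprime, so 677s + 519t ranges over all of ℤ.
Euclidean algorithm: 677 = 1·519 + 158, 519 = 3·158 + 45, 158 = 3·45 + 23, 45 = 1·23 + 22, 23 = 1·22 + 1, 22 = 22·1 + 0.
Unwinding: 1 = 23 − 1·22 = 23 − (45 − 1·23) = −45 + 2·23 = −45 + 2·(158 − 3·45) = 2·158 − 7·45 = 2·158 − 7·(519 − 3·158) = −7·519 + 23·158 = −7·519 + 23·(677 − 1·519) = 23·677 − 30·519, i.e. 677·23 + 519·(-30) = 1.
Multiplying through by 1661: s = 23·1661 = 38203, t = (-30)·1661 = -49830 is a solution.
Subtracting 73·519 from s and adding 73·677 to t gives the tidier solution (316, -409).
Check: 677·316 + 519·(-409) = 213932 − 212271 = 1661. ✓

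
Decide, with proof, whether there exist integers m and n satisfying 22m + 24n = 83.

Both 22 and 24 are divisible by gcd(22, 24) = 2, hence so is any combination 22m + 24n.
However 83 leaves remainder 1 on division by 2.
So the equation is unsolvable over ℤ.

No such integers exist.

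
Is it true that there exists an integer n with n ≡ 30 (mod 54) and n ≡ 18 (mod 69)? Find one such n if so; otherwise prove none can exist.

n = 570

gcd(54, 69) = 3. A simultaneous solution exists iff 30 ≡ 18 (mod 3); here 30 mod 3 = 0 = 18 mod 3, so it does.
Write n = 30 + 54t. Then 54t ≡ 18 − 30 ≡ 57 (mod 69); dividing through by 3 gives 18t ≡ 19 (mod 23).
Invert 18 mod 23 by the Euclidean algorithm: 23 = 1·18 + 5, 18 = 3·5 + 3, 5 = 1·3 + 2, 3 = 1·2 + 1, 2 = 2·1 + 0; back-substituting, 1 = 3 − 1·2 = 3 − (5 − 1·3) = −5 + 2·3 = −5 + 2·(18 − 3·5) = 2·18 − 7·5 = 2·18 − 7·(23 − 1·18) = −7·23 + 9·18. Hence 18·9 ≡ 1, so 18⁻¹ ≡ 9 (mod 23).
Multiplying by 9: t ≡ 9·19 = 171 ≡ 10 (mod 23).
Then n = 30 + 54·10 = 570.
Indeed 570 ≡ 30 (mod 54) and 570 ≡ 18 (mod 69).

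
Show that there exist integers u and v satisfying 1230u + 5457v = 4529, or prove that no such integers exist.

No such integers exist.

Both 1230 and 5457 are divisible by gcd(1230, 5457) = 3, hence so is any combination 1230u + 5457v.
But 4529 is not a multiple of 3 (it leaves remainder 2).
So the equation is unsolvable over ℤ.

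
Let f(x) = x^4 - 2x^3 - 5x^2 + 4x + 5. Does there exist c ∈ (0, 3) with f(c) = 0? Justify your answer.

f(0) = 5 and f(3) = -1, which have opposite signs.
As a polynomial, f is continuous on every closed interval.
The Intermediate Value Theorem then guarantees some c ∈ (0, 3) with f(c) = 0.

Yes, such a c exists.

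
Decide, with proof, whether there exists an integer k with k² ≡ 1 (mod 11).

k = 10

Take k = 10. Then 10² = 100 = 9·11 + 1, so 10² ≡ 1 (mod 11).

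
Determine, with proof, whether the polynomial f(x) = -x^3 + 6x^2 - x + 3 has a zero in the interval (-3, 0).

f has no root in that interval.

f(-3) = 87 and f(0) = 3, both positive, so a sign-change argument is unavailable; we show f keeps this sign on the whole interval.
Shift to the endpoint 0: with x = −u (0 < u < 3), one computes f(−u) = u^3 + 6u^2 + u + 3.
All 4 nonzero coefficients of this polynomial in u are positive; hence for u > 0 the value is a sum of positive terms (the constant 3 among them).
Therefore f(x) > 0 throughout (-3, 0), and f has no zero there.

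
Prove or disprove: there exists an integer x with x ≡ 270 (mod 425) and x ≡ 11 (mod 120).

Reduce both congruences modulo 5, which divides 425 and 120: they say x ≡ 270 (mod 5) and x ≡ 11 (mod 5).
However 270 ≡ 0 and 11 ≡ 1 (mod 5), and 0 ≠ 1.
Therefore no such x exists.

No such integer exists.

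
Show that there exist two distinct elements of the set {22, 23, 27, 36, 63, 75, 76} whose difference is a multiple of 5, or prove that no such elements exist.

22 mod 5 = 2 and 27 mod 5 = 2, so 27 − 22 = 5 = 1·5.

The pair (22, 27) works.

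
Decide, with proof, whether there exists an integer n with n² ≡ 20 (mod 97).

Apply Euler's criterion with the prime 97: 20 is a quadratic residue iff 20^48 ≡ 1 (mod 97), and a non-residue iff it is ≡ −1.
Squaring successively (mod 97): 20^2 = 400 ≡ 12; 20^4 ≡ 12² = 144 ≡ 47; 20^8 ≡ 47² = 2209 ≡ 75; 20^16 ≡ 75² = 5625 ≡ 96; 20^32 ≡ 96² = 9216 ≡ 1.
Since 48 = 32 + 16, 20^48 ≡ 1 · 96; multiplying out mod 97: 1·96 = 96 ≡ 96. Thus 20^48 ≡ 96 ≡ −1 (mod 97).
The value −1 means 20 is a non-residue modulo 97, so n² ≡ 20 (mod 97) is impossible.

There is no such integer.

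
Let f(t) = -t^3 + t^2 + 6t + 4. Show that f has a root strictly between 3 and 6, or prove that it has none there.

Yes, f has a root in the interval.

f(3) = 4 and f(6) = -140, which have opposite signs.
Since f is a polynomial it is continuous on [3, 6].
By the Intermediate Value Theorem f must vanish at some point of (3, 6).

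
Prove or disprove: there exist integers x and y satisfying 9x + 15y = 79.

No, no such integers exist.

Both 9 and 15 are divisible by gcd(9, 15) = 3, hence so is any combination 9x + 15y.
However 79 leaves remainder 1 on division by 3.
Therefore 9x + 15y = 79 has no solution in integers.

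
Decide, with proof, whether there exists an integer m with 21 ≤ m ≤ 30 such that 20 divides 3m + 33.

m = 29

At m = 29 we get 3·29 + 33 = 120, and 120 = 20·6.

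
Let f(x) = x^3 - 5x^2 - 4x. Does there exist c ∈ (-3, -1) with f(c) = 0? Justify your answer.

The endpoint values f(-3) = -60 and f(-1) = -2 are both negative. Claim: f(x) < 0 for every x in (-3, -1).
Substitute x = -1 − u, where 0 < u < 2 on the interval. Expanding, f(-1 − u) = -u^3 - 8u^2 - 9u - 2.
The nonzero coefficients here are all negative, so for u > 0 every term is negative (or zero), and the constant term -2 is strictly negative.
So f is strictly negative on (-3, -1); no root exists in the interval.

f has no root in that interval.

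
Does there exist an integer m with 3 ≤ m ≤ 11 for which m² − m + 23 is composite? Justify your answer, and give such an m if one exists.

At m = 11: 11² − 11 + 23 = 133 = 7·19, which is composite.

m = 11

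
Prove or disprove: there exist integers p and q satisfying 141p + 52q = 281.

Since gcd(141, 52) = 1, every integer is an integer combination of 141 and 52.
Run the Euclidean algorithm on 141 and 52: 141 = 2·52 + 37, 52 = 1·37 + 15, 37 = 2·15 + 7, 15 = 2·7 + 1, 7 = 7·1 + 0.
Back-substituting, 1 = 15 − 2·7 = 15 − 2·(37 − 2·15) = −2·37 + 5·15 = −2·37 + 5·(52 − 1·37) = 5·52 − 7·37 = 5·52 − 7·(141 − 2·52) = −7·141 + 19·52; that is, 141·(-7) + 52·19 = 1.
Multiplying through by 281: p = (-7)·281 = -1967, q = 19·281 = 5339 is a solution.
Adding 38·52 to p and subtracting 38·141 from q gives the tidier solution (9, -19).
Indeed 141·9 + 52·(-19) = 1269 − 988 = 281.

p = 9, q = -19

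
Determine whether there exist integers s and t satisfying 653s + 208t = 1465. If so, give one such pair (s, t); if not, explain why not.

s = 29, t = -84

653 and 208 are coprime, so 653s + 208t ranges over all of ℤ.
Euclidean algorithm: 653 = 3·208 + 29, 208 = 7·29 + 5, 29 = 5·5 + 4, 5 = 1·4 + 1, 4 = 4·1 + 0.
Unwinding: 1 = 5 − 1·4 = 5 − (29 − 5·5) = −29 + 6·5 = −29 + 6·(208 − 7·29) = 6·208 − 43·29 = 6·208 − 43·(653 − 3·208) = −43·653 + 135·208, i.e. 653·(-43) + 208·135 = 1.
Times 1465: 653·(-62995) + 208·197775 = 1465, so (-62995, 197775) solves it.
The general solution is s = -62995 + 208k, t = 197775 − 653k; taking k = 303 gives the smaller pair s = 29, t = -84.
Check: 653·29 + 208·(-84) = 18937 − 17472 = 1465. ✓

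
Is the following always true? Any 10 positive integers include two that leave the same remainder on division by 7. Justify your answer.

True.

Each integer lies in one of the 7 residue classes modulo 7.
Since 10 > 7, two of the 10 integers must share a residue class by the pigeonhole principle; call them a and b.
That is, a and b leave the same remainder on division by 7, as claimed.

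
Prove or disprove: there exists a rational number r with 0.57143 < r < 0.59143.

r = 7/12

Scale by 12: the interval becomes (6.85716, 7.09716), which contains the integer 7.
Hence 7/12 is a rational number with 0.57143 < 7/12 < 0.59143.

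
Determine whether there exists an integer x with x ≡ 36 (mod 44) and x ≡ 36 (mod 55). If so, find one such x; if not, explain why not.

The moduli are not coprime: gcd(44, 55) = 11. Compatibility requires 11 ∣ (36 − 36) = 0, which holds, so solutions exist.
In fact x = 36 itself already satisfies 36 mod 55 = 36.
Indeed 36 ≡ 36 (mod 44) and 36 ≡ 36 (mod 55).

x = 36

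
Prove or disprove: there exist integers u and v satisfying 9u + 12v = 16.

No, no such integers exist.

gcd(9, 12) = 3, so every integer of the form 9u + 12v is a multiple of 3.
However 16 leaves remainder 1 on division by 3.
Therefore 9u + 12v = 16 has no solution in integers.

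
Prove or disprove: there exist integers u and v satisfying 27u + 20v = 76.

u = 8, v = -7

27 and 20 are coprime, so 27u + 20v ranges over all of ℤ.
Dividing repeatedly: 27 = 1·20 + 7, 20 = 2·7 + 6, 7 = 1·6 + 1, 6 = 6·1 + 0.
Working back up the chain: 1 = 7 − 1·6 = 7 − (20 − 2·7) = −20 + 3·7 = −20 + 3·(27 − 1·20) = 3·27 − 4·20. So 27·3 + 20·(-4) = 1.
Multiplying through by 76: u = 3·76 = 228, v = (-4)·76 = -304 is a solution.
Subtracting 11·20 from u and adding 11·27 to v gives the tidier solution (8, -7).
Check: 27·8 + 20·(-7) = 216 − 140 = 76. ✓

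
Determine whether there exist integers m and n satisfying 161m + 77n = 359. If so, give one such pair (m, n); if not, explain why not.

There are no such integers.

gcd(161, 77) = 7, so every integer of the form 161m + 77n is a multiple of 7.
But 359 is not a multiple of 7 (it leaves remainder 2).
Hence no integers m, n satisfy the equation.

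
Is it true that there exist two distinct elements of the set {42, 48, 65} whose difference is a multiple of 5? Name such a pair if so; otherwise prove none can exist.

Residues mod 5: 42↦2, 48↦3, 65↦0.
No residue repeats among the 3 elements, so no pair has difference ≡ 0 (mod 5).

No such pair exists.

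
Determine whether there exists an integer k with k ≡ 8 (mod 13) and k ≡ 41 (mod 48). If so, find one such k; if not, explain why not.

The moduli 13 and 48 are coprime, so by the Chinese Remainder Theorem a unique solution modulo 624 exists.
Any solution of the first congruence is k = 8 + 13t; substituting into the second, 13t ≡ 41 − 8 ≡ 33 (mod 48).
Invert 13 mod 48 by the Euclidean algorithm: 48 = 3·13 + 9, 13 = 1·9 + 4, 9 = 2·4 + 1, 4 = 4·1 + 0; back-substituting, 1 = 9 − 2·4 = 9 − 2·(13 − 1·9) = −2·13 + 3·9 = −2·13 + 3·(48 − 3·13) = 3·48 − 11·13. Hence 13·(-11) ≡ 1, so 13⁻¹ ≡ -11 ≡ 37 (mod 48).
Multiplying by 37: t ≡ 37·33 = 1221 ≡ 21 (mod 48).
With t = 21: k = 8 + 13·21 = 281.
Verify: 281 = 21·13 + 8 and 281 = 5·48 + 41. ✓

k = 281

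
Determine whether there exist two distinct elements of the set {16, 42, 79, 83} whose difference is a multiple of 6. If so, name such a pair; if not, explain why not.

Reduce each element modulo 6: 16↦4, 42↦0, 79↦1, 83↦5.
No residue repeats among the 4 elements, so no pair has difference ≡ 0 (mod 6).

No such pair exists.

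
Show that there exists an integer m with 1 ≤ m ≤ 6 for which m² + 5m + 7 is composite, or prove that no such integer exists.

At m = 2: 2² + 5·2 + 7 = 21 = 3·7, which is composite.

m = 2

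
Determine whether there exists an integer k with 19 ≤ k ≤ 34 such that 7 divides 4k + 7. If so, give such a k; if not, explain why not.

Try k = 21: 4·21 + 7 = 91 = 13·7, which is divisible by 7.

k = 21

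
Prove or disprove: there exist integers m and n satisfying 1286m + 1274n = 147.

Both 1286 and 1274 are divisible by gcd(1286, 1274) = 2, hence so is any combination 1286m + 1274n.
But 147 = 2·73 + 1, so 2 ∤ 147.
Hence no integers m, n satisfy the equation.

There are no such integers.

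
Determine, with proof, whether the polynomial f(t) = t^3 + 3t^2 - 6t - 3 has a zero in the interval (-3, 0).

f(-3) = 15 and f(0) = -3, which have opposite signs.
Since f is a polynomial it is continuous on [-3, 0].
By the Intermediate Value Theorem, f takes the value 0 somewhere in the open interval.

Yes, f has a root in the interval.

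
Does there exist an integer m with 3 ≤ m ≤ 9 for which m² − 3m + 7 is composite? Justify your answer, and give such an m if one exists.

At m = 6: 6² − 3·6 + 7 = 25 = 5·5, which is composite.

m = 6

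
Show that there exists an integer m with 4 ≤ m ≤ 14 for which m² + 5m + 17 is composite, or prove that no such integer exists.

m = 12

At m = 12: 12² + 5·12 + 17 = 221 = 13·17, which is composite.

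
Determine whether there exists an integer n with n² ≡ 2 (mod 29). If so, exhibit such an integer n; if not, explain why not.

No, no such integer exists.

29 is prime, so by Euler's criterion 2 is a square mod 29 iff 2^((29−1)/2) = 2^14 ≡ 1 (mod 29).
Squaring successively (mod 29): 2^2 = 4 ≡ 4; 2^4 ≡ 4² = 16 ≡ 16; 2^8 ≡ 16² = 256 ≡ 24.
Since 14 = 8 + 4 + 2, 2^14 ≡ 24 · 16 · 4; multiplying out mod 29: 24·16 = 384 ≡ 7, then 7·4 = 28 ≡ 28. Thus 2^14 ≡ 28 ≡ −1 (mod 29).
By Euler's criterion 2 is a quadratic non-residue mod 29: no n satisfies n² ≡ 2 (mod 29).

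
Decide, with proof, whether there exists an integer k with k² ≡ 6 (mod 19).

Take k = 5. Then 5² = 25 = 1·19 + 6, so 5² ≡ 6 (mod 19).

k = 5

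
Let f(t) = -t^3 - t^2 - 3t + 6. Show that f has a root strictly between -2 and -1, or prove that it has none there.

Evaluate at the endpoints: f(-2) = 16, f(-1) = 9 — same sign (positive).
The derivative f'(t) = -3t^2 - 2t - 3 is a quadratic with discriminant (-2)² − 4·(-3)·(-3) = -32 < 0; it never vanishes, so it is always negative (sign of the leading coefficient).
So f is strictly decreasing; between -2 and -1 its values lie between f(-2) = 16 and f(-1) = 9, all positive. Therefore f has no root in (-2, -1).

f has no root in that interval.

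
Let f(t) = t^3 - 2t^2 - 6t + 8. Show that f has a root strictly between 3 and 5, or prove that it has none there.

f(3) = -1 and f(5) = 53, which have opposite signs.
f is continuous everywhere (it is a polynomial), in particular on [3, 5].
By the Intermediate Value Theorem f must vanish at some point of (3, 5).

Such a root exists.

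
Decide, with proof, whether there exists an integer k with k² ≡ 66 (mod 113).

There is no such integer.

113 is prime, so by Euler's criterion 66 is a square mod 113 iff 66^((113−1)/2) = 66^56 ≡ 1 (mod 113).
Repeated squaring mod 113: 66^2 = 4356 ≡ 62; 66^4 ≡ 62² = 3844 ≡ 2; 66^8 ≡ 2² = 4 ≡ 4; 66^16 ≡ 4² = 16 ≡ 16; 66^32 ≡ 16² = 256 ≡ 30.
Since 56 = 32 + 16 + 8, 66^56 ≡ 30 · 16 · 4; multiplying out mod 113: 30·16 = 480 ≡ 28, then 28·4 = 112 ≡ 112. Thus 66^56 ≡ 112 ≡ −1 (mod 113).
By Euler's criterion 66 is a quadratic non-residue mod 113: no k satisfies k² ≡ 66 (mod 113).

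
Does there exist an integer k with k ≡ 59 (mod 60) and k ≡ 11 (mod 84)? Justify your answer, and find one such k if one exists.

k = 179

Here gcd(60, 84) = 12, and both 59 and 11 leave remainder 11 mod 12, so the system is consistent.
Step through k = 59, 59 + 60, 59 + 2·60, …: the values 59, 119, 179 reduce mod 84 to 59, 35, 11. The value 179 hits 11.
Check: 179 mod 60 = 59, 179 mod 84 = 11. ✓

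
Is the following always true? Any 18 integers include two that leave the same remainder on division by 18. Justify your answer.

No, the set {37, 38, 39, 40, 41, 42, 43, 44, 45, 46, 47, 48, 49, 50, 51, 52, 53, 54} is a counterexample.

Take the 18 consecutive integers 37, 38, …, 54: their residues mod 18 are all distinct because 18 ≤ 18.
So no two of them leave the same remainder on division by 18; the claim fails for this set.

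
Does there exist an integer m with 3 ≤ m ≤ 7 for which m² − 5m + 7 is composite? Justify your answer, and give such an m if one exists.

At m = 7: 7² − 5·7 + 7 = 21 = 3·7, which is composite.

m = 7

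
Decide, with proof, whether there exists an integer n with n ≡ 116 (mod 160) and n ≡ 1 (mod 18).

There is no such integer.

Both moduli are multiples of 2 = gcd(160, 18), so any solution would satisfy n ≡ 116 and n ≡ 1 modulo 2 simultaneously.
But 116 mod 2 = 0 while 1 mod 2 = 1, a contradiction.
Hence the system has no solution.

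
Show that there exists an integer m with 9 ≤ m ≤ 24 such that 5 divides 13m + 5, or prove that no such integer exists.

Try m = 10: 13·10 + 5 = 135 = 27·5, which is divisible by 5.

m = 10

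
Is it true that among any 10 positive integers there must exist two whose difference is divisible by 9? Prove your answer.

Each integer lies in one of the 9 residue classes modulo 9.
Placing 10 integers into 9 classes, some class receives at least two — say a and b.
Then a ≡ b (mod 9), i.e. 9 ∣ (a − b).

Yes, this is always true.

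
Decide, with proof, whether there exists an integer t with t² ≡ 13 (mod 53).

t = 38

t = 38 works: 38² = 1444, and 1444 − 13 = 1431 = 27·53.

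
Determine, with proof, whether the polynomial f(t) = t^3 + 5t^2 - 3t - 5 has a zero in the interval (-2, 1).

Such a root exists.

f(-2) = 13 and f(1) = -2, which have opposite signs.
As a polynomial, f is continuous on every closed interval.
By the Intermediate Value Theorem f must vanish at some point of (-2, 1).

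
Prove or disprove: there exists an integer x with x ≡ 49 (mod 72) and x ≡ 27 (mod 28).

Reduce both congruences modulo 4, which divides 72 and 28: they say x ≡ 49 (mod 4) and x ≡ 27 (mod 4).
But 49 mod 4 = 1 while 27 mod 4 = 3, a contradiction.
Therefore no such x exists.

No such integer exists.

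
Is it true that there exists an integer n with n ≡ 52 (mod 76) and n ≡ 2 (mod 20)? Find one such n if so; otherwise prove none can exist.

There is no such integer.

Reduce both congruences modulo 4, which divides 76 and 20: they say n ≡ 52 (mod 4) and n ≡ 2 (mod 4).
But 52 mod 4 = 0 while 2 mod 4 = 2, a contradiction.
Therefore no such n exists.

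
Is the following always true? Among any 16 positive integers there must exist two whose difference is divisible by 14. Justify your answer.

True.

Partition the integers by their residue mod 14; there are 14 classes.
With 16 integers and only 14 classes, the pigeonhole principle forces two of them, say a and b, into the same class.
Then a ≡ b (mod 14), i.e. 14 ∣ (a − b).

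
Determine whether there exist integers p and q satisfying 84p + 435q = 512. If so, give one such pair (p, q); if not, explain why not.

No such integers exist.

gcd(84, 435) = 3, so every integer of the form 84p + 435q is a multiple of 3.
However 512 leaves remainder 2 on division by 3.
So the equation is unsolvable over ℤ.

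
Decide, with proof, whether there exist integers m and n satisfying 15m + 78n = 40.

Both 15 and 78 are divisible by gcd(15, 78) = 3, hence so is any combination 15m + 78n.
But 40 is not a multiple of 3 (it leaves remainder 1).
Therefore 15m + 78n = 40 has no solution in integers.

There are no such integers.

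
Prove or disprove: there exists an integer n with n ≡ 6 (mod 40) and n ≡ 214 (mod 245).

Reduce both congruences modulo 5, which divides 40 and 245: they say n ≡ 6 (mod 5) and n ≡ 214 (mod 5).
But 6 mod 5 = 1 while 214 mod 5 = 4, a contradiction.
Therefore no such n exists.

There is no such integer.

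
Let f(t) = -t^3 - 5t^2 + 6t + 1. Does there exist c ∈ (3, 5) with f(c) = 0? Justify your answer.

f(3) = -53 and f(5) = -219, both negative, so a sign-change argument is unavailable; we show f keeps this sign on the whole interval.
Shift to the endpoint 3: with t = 3 + u (0 < u < 2), one computes f(3 + u) = -u^3 - 14u^2 - 51u - 53.
All 4 nonzero coefficients of this polynomial in u are negative; hence for u > 0 the value is a sum of negative terms (the constant -53 among them).
Therefore f(t) < 0 throughout (3, 5), and f has no zero there.

f has no root in that interval.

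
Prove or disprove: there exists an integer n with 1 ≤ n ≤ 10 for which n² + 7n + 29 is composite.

The values for n = 1, 2, …, 10 are 37, 47, 59, 73, 89, 107, 127, 149, 173, 199, and each of these is prime.
So no value in the range makes the expression composite.

There is no such integer n in that range.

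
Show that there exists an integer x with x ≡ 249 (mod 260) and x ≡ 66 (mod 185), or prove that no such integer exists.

gcd(260, 185) = 5. If x ≡ 249 (mod 260) and x ≡ 66 (mod 185), then x ≡ 249 (mod 5) and x ≡ 66 (mod 5).
These are incompatible: 249 − 66 = 183 is not divisible by 5.
Hence the system has no solution.

No such integer exists.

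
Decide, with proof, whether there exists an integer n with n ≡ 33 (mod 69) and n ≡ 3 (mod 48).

n = 723

Here gcd(69, 48) = 3, and both 33 and 3 leave remainder 0 mod 3, so the system is consistent.
Write n = 33 + 69t. Then 69t ≡ 3 − 33 ≡ 18 (mod 48); dividing through by 3 gives 23t ≡ 6 (mod 16).
23 ≡ 7 (mod 16), so this reads 7t ≡ 6 (mod 16). Note 7·7 = 49 ≡ 1 (mod 16) (as 49 − 1 = 3·16), so 7⁻¹ ≡ 7.
Therefore t ≡ 7·6 = 42 ≡ 10 (mod 16).
Then n = 33 + 69·10 = 723.
Check: 723 mod 69 = 33, 723 mod 48 = 3. ✓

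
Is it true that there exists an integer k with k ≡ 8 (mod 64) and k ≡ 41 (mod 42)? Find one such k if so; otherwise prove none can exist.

There is no such integer.

gcd(64, 42) = 2. If k ≡ 8 (mod 64) and k ≡ 41 (mod 42), then k ≡ 8 (mod 2) and k ≡ 41 (mod 2).
But 8 mod 2 = 0 while 41 mod 2 = 1, a contradiction.
So no integer satisfies both congruences.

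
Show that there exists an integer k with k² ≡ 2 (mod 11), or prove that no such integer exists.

Squares mod 11 repeat after k = 5 (as (−k)² = k²); for k = 0..5 they are 0, 1, 4, 9, 5, 3.
So the quadratic residues mod 11 are {0, 1, 3, 4, 5, 9}, and 2 is not among them.
Hence no integer k has k² ≡ 2 (mod 11).

No, no such integer exists.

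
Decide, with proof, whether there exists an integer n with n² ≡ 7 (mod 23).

No such integer exists.

23 is prime, so by Euler's criterion 7 is a square mod 23 iff 7^((23−1)/2) = 7^11 ≡ 1 (mod 23).
Squaring successively (mod 23): 7^2 = 49 ≡ 3; 7^4 ≡ 3² = 9 ≡ 9; 7^8 ≡ 9² = 81 ≡ 12.
Since 11 = 8 + 2 + 1, 7^11 ≡ 12 · 3 · 7; multiplying out mod 23: 12·3 = 36 ≡ 13, then 13·7 = 91 ≡ 22. Thus 7^11 ≡ 22 ≡ −1 (mod 23).
By Euler's criterion 7 is a quadratic non-residue mod 23: no n satisfies n² ≡ 7 (mod 23).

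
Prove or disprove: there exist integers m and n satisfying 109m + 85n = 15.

109 and 85 are coprime, so 109m + 85n ranges over all of ℤ.
Dividing repeatedly: 109 = 1·85 + 24, 85 = 3·24 + 13, 24 = 1·13 + 11, 13 = 1·11 + 2, 11 = 5·2 + 1, 2 = 2·1 + 0.
Back-substituting, 1 = 11 − 5·2 = 11 − 5·(13 − 1·11) = −5·13 + 6·11 = −5·13 + 6·(24 − 1·13) = 6·24 − 11·13 = 6·24 − 11·(85 − 3·24) = −11·85 + 39·24 = −11·85 + 39·(109 − 1·85) = 39·109 − 50·85; that is, 109·39 + 85·(-50) = 1.
Multiplying through by 15: m = 39·15 = 585, n = (-50)·15 = -750 is a solution.
Subtracting 6·85 from m and adding 6·109 to n gives the tidier solution (75, -96).
Indeed 109·75 + 85·(-96) = 8175 − 8160 = 15.

m = 75, n = -96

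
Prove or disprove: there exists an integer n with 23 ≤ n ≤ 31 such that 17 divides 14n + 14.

No, no such integer n in that range exists.

The values of 14n + 14 for n = 23, 24, …, 31 are 336, 350, 364, 378, 392, 406, 420, 434, 448; reduced mod 17 these are 13, 10, 7, 4, 1, 15, 12, 9, 6.
None is 0, so 17 never divides 14n + 14 on this range.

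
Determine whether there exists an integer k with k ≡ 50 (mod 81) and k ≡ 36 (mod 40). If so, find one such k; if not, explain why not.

k = 2156

Since 81 and 40 share no common factor, CRT says the pair of congruences has a solution (unique mod 3240).
Write k = 50 + 81t and require 50 + 81t ≡ 36 (mod 40), i.e. 81t ≡ 26 (mod 40).
81 ≡ 1 (mod 40), so this reads 1t ≡ 26 (mod 40). So t ≡ 26 (mod 40).
With t = 26: k = 50 + 81·26 = 2156.
Check: 2156 mod 81 = 50, 2156 mod 40 = 36. ✓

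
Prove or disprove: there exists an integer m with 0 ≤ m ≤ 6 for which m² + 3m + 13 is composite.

The values for m = 0, 1, …, 6 are 13, 17, 23, 31, 41, 53, 67, and each of these is prime.
So no value in the range makes the expression composite.

There is no such integer m in that range.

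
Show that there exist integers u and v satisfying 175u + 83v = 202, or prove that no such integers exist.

u = 4, v = -6

Since gcd(175, 83) = 1, every integer is an integer combination of 175 and 83.
Run the Euclidean algorithm on 175 and 83: 175 = 2·83 + 9, 83 = 9·9 + 2, 9 = 4·2 + 1, 2 = 2·1 + 0.
Unwinding: 1 = 9 − 4·2 = 9 − 4·(83 − 9·9) = −4·83 + 37·9 = −4·83 + 37·(175 − 2·83) = 37·175 − 78·83, i.e. 175·37 + 83·(-78) = 1.
Scaling by 202 gives the particular solution (u, v) = (7474, -15756).
Shifting by a multiple of (83, −175) keeps it a solution: u = 7474 − 90·83 = 4, v = -15756 + 90·175 = -6.
Check: 175·4 + 83·(-6) = 700 − 498 = 202. ✓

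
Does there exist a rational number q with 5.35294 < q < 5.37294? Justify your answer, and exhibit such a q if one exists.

q = 59/11

Scale by 11: the interval becomes (58.88234, 59.10234), which contains the integer 59.
Dividing back, 5.35294 < 59/11 < 5.37294, and 59/11 is rational.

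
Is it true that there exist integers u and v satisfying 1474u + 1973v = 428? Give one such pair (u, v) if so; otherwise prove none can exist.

u = 1727, v = -1290

1474 and 1973 are coprime, so 1474u + 1973v ranges over all of ℤ.
Euclidean algorithm: 1973 = 1·1474 + 499, 1474 = 2·499 + 476, 499 = 1·476 + 23, 476 = 20·23 + 16, 23 = 1·16 + 7, 16 = 2·7 + 2, 7 = 3·2 + 1, 2 = 2·1 + 0.
Back-substituting, 1 = 7 − 3·2 = 7 − 3·(16 − 2·7) = −3·16 + 7·7 = −3·16 + 7·(23 − 1·16) = 7·23 − 10·16 = 7·23 − 10·(476 − 20·23) = −10·476 + 207·23 = −10·476 + 207·(499 − 1·476) = 207·499 − 217·476 = 207·499 − 217·(1474 − 2·499) = −217·1474 + 641·499 = −217·1474 + 641·(1973 − 1·1474) = 641·1973 − 858·1474; that is, 1474·(-858) + 1973·641 = 1.
Times 428: 1474·(-367224) + 1973·274348 = 428, so (-367224, 274348) solves it.
Adding 187·1973 to u and subtracting 187·1474 from v gives the tidier solution (1727, -1290).
Indeed 1474·1727 + 1973·(-1290) = 2545598 − 2545170 = 428.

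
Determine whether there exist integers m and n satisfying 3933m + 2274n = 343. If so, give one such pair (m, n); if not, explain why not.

Any value of 3933m + 2274n is a multiple of gcd(3933, 2274) = 3.
But 343 is not a multiple of 3 (it leaves remainder 1).
So the equation is unsolvable over ℤ.

There are no such integers.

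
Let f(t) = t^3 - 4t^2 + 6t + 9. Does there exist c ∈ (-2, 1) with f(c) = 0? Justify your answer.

Such a root exists.

f(-2) = -27 and f(1) = 12, which have opposite signs.
Since f is a polynomial it is continuous on [-2, 1].
By the Intermediate Value Theorem, f takes the value 0 somewhere in the open interval.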